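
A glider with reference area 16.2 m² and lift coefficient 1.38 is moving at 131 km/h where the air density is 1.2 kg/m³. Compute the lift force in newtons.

L = 17800 N

Convert speed: v = 131 km/h ÷ 3.6 = 36.39 m/s.
L = ½ρv²S·CL = ½ × 1.2 × 36.39² × 16.2 × 1.38 = 17800 N ≈ 17.8 kN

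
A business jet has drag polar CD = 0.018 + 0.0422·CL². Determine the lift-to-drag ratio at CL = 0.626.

L/D = 18.1

CD = 0.018 + 0.0422 × 0.626² = 0.03454
L/D = CL/CD = 0.626 / 0.03454 = 18.1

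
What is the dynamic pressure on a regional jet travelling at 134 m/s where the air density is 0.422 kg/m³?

q = 3790 Pa

q = ½ρv² = ½ × 0.422 × 134² = 3790 Pa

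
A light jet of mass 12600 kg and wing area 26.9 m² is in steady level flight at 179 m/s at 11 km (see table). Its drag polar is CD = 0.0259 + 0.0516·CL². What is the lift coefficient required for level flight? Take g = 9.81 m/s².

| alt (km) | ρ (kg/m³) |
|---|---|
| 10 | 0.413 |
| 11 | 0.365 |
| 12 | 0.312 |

At 11 km, from the table: ρ = 0.365 kg/m³.
Level flight ⇒ L = W = m·g = 12600 × 9.81 = 1.2361×10^5 N.
q = ½ρv² = ½ × 0.365 × 179² = 5847 Pa.
Required CL = L/(qS) = 1.2361×10^5/(5847·26.9) = 0.7858.

CL = 0.786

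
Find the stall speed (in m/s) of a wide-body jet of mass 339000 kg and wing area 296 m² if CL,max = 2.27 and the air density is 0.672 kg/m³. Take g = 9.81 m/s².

Weight W = mg = 339000 × 9.81 = 3.326×10^6 N.
V_stall = √(2W/(ρ·S·CL,max)) = √(2 × 3.326×10^6 / (0.672 × 296 × 2.27))
V_stall = √14730 = 121 m/s

V_stall = 121 m/s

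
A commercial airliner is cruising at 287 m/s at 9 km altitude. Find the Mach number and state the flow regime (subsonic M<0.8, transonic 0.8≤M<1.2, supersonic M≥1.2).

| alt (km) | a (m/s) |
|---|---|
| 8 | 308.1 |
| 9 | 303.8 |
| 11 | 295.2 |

M = 0.945 (transonic)

At 9 km, from the table: a = 303.8 m/s.
M = v/a = 287 / 303.8 = 0.945
M = 0.945 → transonic.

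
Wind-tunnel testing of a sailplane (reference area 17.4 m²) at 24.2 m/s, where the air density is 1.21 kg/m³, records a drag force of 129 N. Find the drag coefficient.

CD = 0.0209

From D = ½ρv²S·CD, rearranging gives CD = 2D/(ρv²S).
CD = 2 × 129 / (1.21 × 24.2² × 17.4) = 0.0209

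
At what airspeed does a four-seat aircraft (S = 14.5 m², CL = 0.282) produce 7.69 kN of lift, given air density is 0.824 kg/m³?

L = ½ρv²S·CL ⇒ v = √(2L/(ρ·S·CL))
v = √(2 × 7690 / (0.824 × 14.5 × 0.282)) = √4565 = 67.6 m/s

v = 67.6 m/s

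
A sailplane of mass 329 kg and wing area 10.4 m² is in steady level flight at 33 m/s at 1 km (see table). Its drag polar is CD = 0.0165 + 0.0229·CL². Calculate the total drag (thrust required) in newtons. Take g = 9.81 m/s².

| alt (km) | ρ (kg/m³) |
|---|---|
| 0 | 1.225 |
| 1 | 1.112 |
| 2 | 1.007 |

At 1 km, from the table: ρ = 1.112 kg/m³.
In steady level flight, lift balances weight: W = mg = 329 × 9.81 = 3227.5 N.
q = ½ρv² = ½ × 1.112 × 33² = 605.5 Pa.
CL = 2W/(ρv²S) = 2×3227.5/(1.112×33²×10.4) = 0.5125.
CD = 0.0165 + 0.0229 × 0.5125² = 0.02252.
D = q·S·CD = 605.5 × 10.4 × 0.02252 = 141.8 N

D = 142 N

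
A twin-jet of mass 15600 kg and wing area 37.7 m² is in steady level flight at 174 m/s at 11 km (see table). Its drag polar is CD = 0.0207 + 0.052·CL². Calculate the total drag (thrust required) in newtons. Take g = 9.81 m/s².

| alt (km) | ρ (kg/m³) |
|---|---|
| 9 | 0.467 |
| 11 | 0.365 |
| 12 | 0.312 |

D = 10200 N

At 11 km, from the table: ρ = 0.365 kg/m³.
In steady level flight, lift balances weight: W = mg = 15600 × 9.81 = 1.5304×10^5 N.
Dynamic pressure q = 0.5 × 0.365 × 174² = 5525 Pa.
CL = W/(q·S) = 1.5304×10^5 / (5525 × 37.7) = 0.7347.
CD = 0.0207 + 0.052 × 0.7347² = 0.04877.
D = q·S·CD = 5525 × 37.7 × 0.04877 = 10160 N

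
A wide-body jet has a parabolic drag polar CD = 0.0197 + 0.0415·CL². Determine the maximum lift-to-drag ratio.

For CD = CD0 + K·CL², (L/D)max occurs at CL* = √(CD0/K) and equals 1/(2√(K·CD0)).
(L/D)max = 1/(2√(0.0415 × 0.0197)) = 1/(2 × 0.02859) = 17.5

(L/D)max = 17.5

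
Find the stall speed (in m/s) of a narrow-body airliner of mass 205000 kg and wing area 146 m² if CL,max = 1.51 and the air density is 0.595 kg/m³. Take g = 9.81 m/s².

At stall, lift equals weight: L = W = m·g = 205000 × 9.81 = 2.011×10^6 N.
From L = ½ρV²S·CL,max = W: V_stall = √(2W/(ρSCL,max)) = √(2·2.011×10^6/(0.595·146·1.51))
V_stall = √30660 = 175 m/s

V_stall = 175 m/s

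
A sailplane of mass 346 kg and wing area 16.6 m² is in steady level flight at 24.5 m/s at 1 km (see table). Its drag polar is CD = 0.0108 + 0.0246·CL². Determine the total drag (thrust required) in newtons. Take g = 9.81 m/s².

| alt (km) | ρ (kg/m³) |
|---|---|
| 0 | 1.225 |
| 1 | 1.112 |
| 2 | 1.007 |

D = 111 N

At 1 km, from the table: ρ = 1.112 kg/m³.
Weight W = mg = 346 × 9.81 = 3394.3 N; in level flight L = W.
Dynamic pressure q = 0.5 × 1.112 × 24.5² = 333.7 Pa.
CL = W/(q·S) = 3394.3 / (333.7 × 16.6) = 0.6127.
CD = 0.0108 + 0.0246 × 0.6127² = 0.02003.
D = q·S·CD = 333.7 × 16.6 × 0.02003 = 111 N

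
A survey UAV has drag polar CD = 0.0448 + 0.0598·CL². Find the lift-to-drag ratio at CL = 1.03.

L/D = 9.52

CD = 0.0448 + 0.0598 × 1.03² = 0.1082
L/D = CL/CD = 1.03 / 0.1082 = 9.52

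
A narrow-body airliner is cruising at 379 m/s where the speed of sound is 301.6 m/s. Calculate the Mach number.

M = 1.26

M = v/a = 379 / 301.6 = 1.26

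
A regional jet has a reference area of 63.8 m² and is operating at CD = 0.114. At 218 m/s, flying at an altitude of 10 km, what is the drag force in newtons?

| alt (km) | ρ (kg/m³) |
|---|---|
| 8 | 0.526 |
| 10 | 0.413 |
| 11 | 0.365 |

At 10 km, from the table: ρ = 0.413 kg/m³.
D = ½ρv²S·CD = ½ × 0.413 × 218² × 63.8 × 0.114 = 71400 N ≈ 71.4 kN

D = 71400 N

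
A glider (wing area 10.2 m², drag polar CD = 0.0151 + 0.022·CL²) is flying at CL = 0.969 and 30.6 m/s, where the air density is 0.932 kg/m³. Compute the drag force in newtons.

D = 159 N

CD = 0.0151 + 0.022 × 0.969² = 0.03576
D = ½ρv²S·CD = ½ × 0.932 × 30.6² × 10.2 × 0.03576 = 159 N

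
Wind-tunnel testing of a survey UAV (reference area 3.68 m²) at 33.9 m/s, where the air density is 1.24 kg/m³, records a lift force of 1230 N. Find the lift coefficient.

From L = ½ρv²S·CL, rearranging gives CL = 2L/(ρv²S).
CL = 2 × 1230 / (1.24 × 33.9² × 3.68) = 0.469

CL = 0.469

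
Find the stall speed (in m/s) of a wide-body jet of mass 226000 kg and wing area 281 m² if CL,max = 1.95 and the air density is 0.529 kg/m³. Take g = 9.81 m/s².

V_stall = 124 m/s

Stall occurs when L = W at CL,max. W = mg = 226000 × 9.81 = 2.217×10^6 N.
From L = ½ρV²S·CL,max = W: V_stall = √(2W/(ρSCL,max)) = √(2·2.217×10^6/(0.529·281·1.95))
V_stall = √15300 = 124 m/s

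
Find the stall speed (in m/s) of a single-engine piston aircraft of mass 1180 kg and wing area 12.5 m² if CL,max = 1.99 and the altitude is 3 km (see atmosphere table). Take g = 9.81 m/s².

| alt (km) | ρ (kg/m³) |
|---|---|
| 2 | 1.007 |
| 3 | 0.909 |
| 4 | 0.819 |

At 3 km, from the table: ρ = 0.909 kg/m³.
Weight W = mg = 1180 × 9.81 = 11580 N.
V_stall = √(2W/(ρ·S·CL,max)) = √(2 × 11580 / (0.909 × 12.5 × 1.99))
V_stall = √1024 = 32 m/s

V_stall = 32 m/s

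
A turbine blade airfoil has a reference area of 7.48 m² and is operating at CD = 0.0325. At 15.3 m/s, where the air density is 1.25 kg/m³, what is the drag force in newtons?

D = 35.6 N

D = ½ρv²S·CD = ½ × 1.25 × 15.3² × 7.48 × 0.0325 = 35.6 N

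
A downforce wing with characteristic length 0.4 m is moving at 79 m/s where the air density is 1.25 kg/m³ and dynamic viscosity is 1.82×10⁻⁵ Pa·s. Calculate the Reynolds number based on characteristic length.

Re = ρ·v·c/μ = 1.25 × 79 × 0.4 / (1.82×10⁻⁵) = 2.17×10^6

Re = 2.17×10^6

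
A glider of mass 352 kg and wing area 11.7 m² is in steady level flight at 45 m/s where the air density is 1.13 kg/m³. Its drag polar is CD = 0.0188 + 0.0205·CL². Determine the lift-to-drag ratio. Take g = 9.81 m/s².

Weight W = mg = 352 × 9.81 = 3453.1 N; in level flight L = W.
Dynamic pressure q = 0.5 × 1.13 × 45² = 1144 Pa.
CL = W/(q·S) = 3453.1 / (1144 × 11.7) = 0.258.
CD = 0.0188 + 0.0205 × 0.258² = 0.02016.
L/D = CL/CD = 0.258 / 0.02016 = 12.8

L/D = 12.8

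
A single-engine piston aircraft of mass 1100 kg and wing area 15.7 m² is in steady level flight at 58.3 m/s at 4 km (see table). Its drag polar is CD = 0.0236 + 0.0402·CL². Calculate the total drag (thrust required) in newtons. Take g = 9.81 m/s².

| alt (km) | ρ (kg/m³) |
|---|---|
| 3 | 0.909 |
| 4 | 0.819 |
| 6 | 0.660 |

D = 730 N

At 4 km, from the table: ρ = 0.819 kg/m³.
In steady level flight, lift balances weight: W = mg = 1100 × 9.81 = 10791 N.
q = ½ρv² = ½ × 0.819 × 58.3² = 1392 Pa.
CL = W/(q·S) = 10791 / (1392 × 15.7) = 0.4938.
CD = 0.0236 + 0.0402 × 0.4938² = 0.0334.
D = q·S·CD = 1392 × 15.7 × 0.0334 = 729.9 N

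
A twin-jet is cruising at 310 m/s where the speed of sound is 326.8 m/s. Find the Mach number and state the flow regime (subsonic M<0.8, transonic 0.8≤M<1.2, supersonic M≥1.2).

M = 0.949 (transonic)

M = v/a = 310 / 326.8 = 0.949
M = 0.949 → transonic.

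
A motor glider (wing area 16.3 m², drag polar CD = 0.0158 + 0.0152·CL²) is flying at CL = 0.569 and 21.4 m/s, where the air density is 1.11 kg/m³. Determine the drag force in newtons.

CD = 0.0158 + 0.0152 × 0.569² = 0.02072
D = ½ρv²S·CD = ½ × 1.11 × 21.4² × 16.3 × 0.02072 = 85.8 N

D = 85.8 N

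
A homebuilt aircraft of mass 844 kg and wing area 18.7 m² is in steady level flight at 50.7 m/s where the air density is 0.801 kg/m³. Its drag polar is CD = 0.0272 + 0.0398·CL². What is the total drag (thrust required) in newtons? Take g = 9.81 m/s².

D = 665 N

Level flight ⇒ L = W = m·g = 844 × 9.81 = 8279.6 N.
q = ½ρv² = ½ × 0.801 × 50.7² = 1029 Pa.
CL = 2W/(ρv²S) = 2×8279.6/(0.801×50.7²×18.7) = 0.4301.
CD = 0.0272 + 0.0398 × 0.4301² = 0.03456.
D = q·S·CD = 1029 × 18.7 × 0.03456 = 665.4 N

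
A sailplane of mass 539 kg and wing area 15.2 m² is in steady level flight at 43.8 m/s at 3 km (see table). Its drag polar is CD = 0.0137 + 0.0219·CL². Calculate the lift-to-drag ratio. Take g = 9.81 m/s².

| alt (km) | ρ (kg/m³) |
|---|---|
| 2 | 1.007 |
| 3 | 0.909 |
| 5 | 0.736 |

At 3 km, from the table: ρ = 0.909 kg/m³.
Level flight ⇒ L = W = m·g = 539 × 9.81 = 5287.6 N.
Dynamic pressure q = 0.5 × 0.909 × 43.8² = 871.9 Pa.
Required CL = L/(qS) = 5287.6/(871.9·15.2) = 0.399.
CD = 0.0137 + 0.0219 × 0.399² = 0.01719.
L/D = CL/CD = 0.399 / 0.01719 = 23.2

L/D = 23.2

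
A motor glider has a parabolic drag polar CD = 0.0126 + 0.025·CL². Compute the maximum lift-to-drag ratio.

(L/D)max = 28.2

For CD = CD0 + K·CL², (L/D)max occurs at CL* = √(CD0/K) and equals 1/(2√(K·CD0)).
(L/D)max = 1/(2√(0.025 × 0.0126)) = 1/(2 × 0.01775) = 28.2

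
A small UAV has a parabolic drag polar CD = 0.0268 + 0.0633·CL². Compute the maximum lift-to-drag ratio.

(L/D)max = 12.1

For CD = CD0 + K·CL², (L/D)max occurs at CL* = √(CD0/K) and equals 1/(2√(K·CD0)).
(L/D)max = 1/(2√(0.0633 × 0.0268)) = 1/(2 × 0.04119) = 12.1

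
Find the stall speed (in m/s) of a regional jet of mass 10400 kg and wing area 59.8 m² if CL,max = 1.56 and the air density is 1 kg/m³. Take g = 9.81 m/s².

V_stall = 46.8 m/s

Stall occurs when L = W at CL,max. W = mg = 10400 × 9.81 = 1.02×10^5 N.
V_stall = √(2W/(ρ·S·CL,max)) = √(2 × 1.02×10^5 / (1 × 59.8 × 1.56))
V_stall = √2187 = 46.8 m/s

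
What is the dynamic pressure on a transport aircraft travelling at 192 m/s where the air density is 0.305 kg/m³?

q = ½ρv² = ½ × 0.305 × 192² = 5620 Pa

q = 5620 Pa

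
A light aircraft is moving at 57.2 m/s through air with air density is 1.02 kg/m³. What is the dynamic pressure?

q = 1670 Pa

q = ½ρv² = ½ × 1.02 × 57.2² = 1670 Pa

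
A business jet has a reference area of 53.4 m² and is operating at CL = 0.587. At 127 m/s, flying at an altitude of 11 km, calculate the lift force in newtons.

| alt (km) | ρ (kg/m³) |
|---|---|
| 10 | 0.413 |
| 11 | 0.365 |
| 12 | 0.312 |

L = 92300 N

At 11 km, from the table: ρ = 0.365 kg/m³.
Dynamic pressure q = ½ρv² = ½ × 0.365 × 127² = 2944 Pa.
L = q·S·CL = 2944 × 53.4 × 0.587 = 92300 N ≈ 92.3 kN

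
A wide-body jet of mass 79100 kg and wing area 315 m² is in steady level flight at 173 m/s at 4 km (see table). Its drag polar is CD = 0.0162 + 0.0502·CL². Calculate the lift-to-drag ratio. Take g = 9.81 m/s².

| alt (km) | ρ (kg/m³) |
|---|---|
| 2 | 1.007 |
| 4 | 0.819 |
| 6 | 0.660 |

L/D = 11

At 4 km, from the table: ρ = 0.819 kg/m³.
In steady level flight, lift balances weight: W = mg = 79100 × 9.81 = 7.7597×10^5 N.
Dynamic pressure q = 0.5 × 0.819 × 173² = 12260 Pa.
CL = W/(q·S) = 7.7597×10^5 / (12260 × 315) = 0.201.
CD = 0.0162 + 0.0502 × 0.201² = 0.01823.
L/D = CL/CD = 0.201 / 0.01823 = 11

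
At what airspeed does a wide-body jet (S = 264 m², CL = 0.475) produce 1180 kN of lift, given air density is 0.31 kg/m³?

v = 246 m/s

L = ½ρv²S·CL ⇒ v = √(2L/(ρ·S·CL))
v = √(2 × 1.18×10^6 / (0.31 × 264 × 0.475)) = √60710 = 246 m/s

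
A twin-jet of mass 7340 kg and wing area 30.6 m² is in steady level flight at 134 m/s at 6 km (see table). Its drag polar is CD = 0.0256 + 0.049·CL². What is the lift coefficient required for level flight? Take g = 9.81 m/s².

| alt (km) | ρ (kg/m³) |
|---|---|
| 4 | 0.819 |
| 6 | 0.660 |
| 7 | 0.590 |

At 6 km, from the table: ρ = 0.660 kg/m³.
Level flight ⇒ L = W = m·g = 7340 × 9.81 = 72005 N.
Dynamic pressure q = 0.5 × 0.66 × 134² = 5925 Pa.
Required CL = L/(qS) = 72005/(5925·30.6) = 0.3971.

CL = 0.397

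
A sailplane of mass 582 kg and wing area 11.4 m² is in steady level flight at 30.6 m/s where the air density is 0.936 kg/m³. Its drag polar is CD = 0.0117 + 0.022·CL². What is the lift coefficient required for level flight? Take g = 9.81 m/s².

In steady level flight, lift balances weight: W = mg = 582 × 9.81 = 5709.4 N.
q = ½ρv² = ½ × 0.936 × 30.6² = 438.2 Pa.
CL = W/(q·S) = 5709.4 / (438.2 × 11.4) = 1.143.

CL = 1.14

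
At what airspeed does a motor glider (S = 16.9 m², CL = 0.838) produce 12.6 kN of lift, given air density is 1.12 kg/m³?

v = 39.9 m/s

L = ½ρv²S·CL ⇒ v = √(2L/(ρ·S·CL))
v = √(2 × 12600 / (1.12 × 16.9 × 0.838)) = √1589 = 39.9 m/s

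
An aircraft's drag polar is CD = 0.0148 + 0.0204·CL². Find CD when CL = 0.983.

CD = 0.0148 + 0.0204 × 0.983² = 0.0148 + 0.01971 = 0.0345

CD = 0.0345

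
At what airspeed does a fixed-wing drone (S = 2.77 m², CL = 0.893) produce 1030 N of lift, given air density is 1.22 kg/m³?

v = 26.1 m/s

L = ½ρv²S·CL ⇒ v = √(2L/(ρ·S·CL))
v = √(2 × 1030 / (1.22 × 2.77 × 0.893)) = √682.6 = 26.1 m/s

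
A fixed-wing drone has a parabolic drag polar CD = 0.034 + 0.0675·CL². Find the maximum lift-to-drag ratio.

For CD = CD0 + K·CL², (L/D)max occurs at CL* = √(CD0/K) and equals 1/(2√(K·CD0)).
(L/D)max = 1/(2√(0.0675 × 0.034)) = 1/(2 × 0.04791) = 10.4

(L/D)max = 10.4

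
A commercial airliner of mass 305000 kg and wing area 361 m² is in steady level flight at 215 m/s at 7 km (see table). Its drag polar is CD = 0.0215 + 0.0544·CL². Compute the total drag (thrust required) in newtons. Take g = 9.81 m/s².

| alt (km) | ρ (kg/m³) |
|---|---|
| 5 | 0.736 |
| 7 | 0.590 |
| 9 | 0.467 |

At 7 km, from the table: ρ = 0.590 kg/m³.
Weight W = mg = 305000 × 9.81 = 2.992×10^6 N; in level flight L = W.
Dynamic pressure q = 0.5 × 0.59 × 215² = 13640 Pa.
CL = W/(q·S) = 2.992×10^6 / (13640 × 361) = 0.6078.
CD = 0.0215 + 0.0544 × 0.6078² = 0.0416.
D = q·S·CD = 13640 × 361 × 0.0416 = 2.048×10^5 N

D = 2.05×10^5 N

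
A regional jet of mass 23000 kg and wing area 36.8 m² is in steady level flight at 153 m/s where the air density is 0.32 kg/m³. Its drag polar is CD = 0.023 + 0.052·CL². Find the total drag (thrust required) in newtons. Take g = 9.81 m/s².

In steady level flight, lift balances weight: W = mg = 23000 × 9.81 = 2.2563×10^5 N.
Dynamic pressure q = 0.5 × 0.32 × 153² = 3745 Pa.
Required CL = L/(qS) = 2.2563×10^5/(3745·36.8) = 1.637.
CD = 0.023 + 0.052 × 1.637² = 0.1623.
D = q·S·CD = 3745 × 36.8 × 0.1623 = 22380 N

D = 22400 N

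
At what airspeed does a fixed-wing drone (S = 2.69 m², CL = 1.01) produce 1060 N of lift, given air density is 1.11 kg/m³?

L = ½ρv²S·CL ⇒ v = √(2L/(ρ·S·CL))
v = √(2 × 1060 / (1.11 × 2.69 × 1.01)) = √703 = 26.5 m/s

v = 26.5 m/s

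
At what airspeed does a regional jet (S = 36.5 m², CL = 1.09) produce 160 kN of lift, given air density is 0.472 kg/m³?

v = 131 m/s

L = ½ρv²S·CL ⇒ v = √(2L/(ρ·S·CL))
v = √(2 × 1.6×10^5 / (0.472 × 36.5 × 1.09)) = √17040 = 131 m/s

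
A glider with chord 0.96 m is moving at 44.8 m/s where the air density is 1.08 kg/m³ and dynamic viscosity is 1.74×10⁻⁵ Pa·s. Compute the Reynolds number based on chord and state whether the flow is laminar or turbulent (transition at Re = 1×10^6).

Re = 2.67×10^6 (turbulent)

Re = ρ·v·c/μ = 1.08 × 44.8 × 0.96 / (1.74×10⁻⁵) = 2.67×10^6
Since 2.67×10^6 > 1×10^6, the flow is turbulent.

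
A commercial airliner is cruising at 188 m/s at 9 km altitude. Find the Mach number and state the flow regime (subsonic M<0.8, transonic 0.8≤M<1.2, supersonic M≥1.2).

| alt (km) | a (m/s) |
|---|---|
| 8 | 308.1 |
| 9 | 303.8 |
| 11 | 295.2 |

At 9 km, from the table: a = 303.8 m/s.
M = v/a = 188 / 303.8 = 0.619
M = 0.619 → subsonic.

M = 0.619 (subsonic)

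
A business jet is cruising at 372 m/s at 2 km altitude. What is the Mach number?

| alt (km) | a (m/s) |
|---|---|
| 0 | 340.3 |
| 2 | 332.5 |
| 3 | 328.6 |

M = 1.12

At 2 km, from the table: a = 332.5 m/s.
M = v/a = 372 / 332.5 = 1.12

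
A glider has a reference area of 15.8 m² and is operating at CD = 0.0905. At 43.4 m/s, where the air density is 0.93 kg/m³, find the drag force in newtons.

D = 1250 N

Dynamic pressure q = ½ρv² = ½ × 0.93 × 43.4² = 875.9 Pa.
D = q·S·CD = 875.9 × 15.8 × 0.0905 = 1250 N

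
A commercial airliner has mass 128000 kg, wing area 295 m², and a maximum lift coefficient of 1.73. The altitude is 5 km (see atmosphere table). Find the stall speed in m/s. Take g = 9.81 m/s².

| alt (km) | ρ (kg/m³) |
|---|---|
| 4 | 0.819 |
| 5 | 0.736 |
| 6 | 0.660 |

At 5 km, from the table: ρ = 0.736 kg/m³.
Weight W = mg = 128000 × 9.81 = 1.256×10^6 N.
V_stall = √(2W/(ρ·S·CL,max)) = √(2 × 1.256×10^6 / (0.736 × 295 × 1.73))
V_stall = √6686 = 81.8 m/s

V_stall = 81.8 m/s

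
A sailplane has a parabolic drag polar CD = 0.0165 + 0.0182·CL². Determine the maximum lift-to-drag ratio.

(L/D)max = 28.9

For CD = CD0 + K·CL², (L/D)max occurs at CL* = √(CD0/K) and equals 1/(2√(K·CD0)).
(L/D)max = 1/(2√(0.0182 × 0.0165)) = 1/(2 × 0.01733) = 28.9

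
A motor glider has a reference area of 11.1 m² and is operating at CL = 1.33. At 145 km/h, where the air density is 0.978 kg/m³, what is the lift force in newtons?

Convert speed: v = 145 km/h ÷ 3.6 = 40.28 m/s.
L = ½ρv²S·CL = ½ × 0.978 × 40.28² × 11.1 × 1.33 = 11700 N ≈ 11.7 kN

L = 11700 N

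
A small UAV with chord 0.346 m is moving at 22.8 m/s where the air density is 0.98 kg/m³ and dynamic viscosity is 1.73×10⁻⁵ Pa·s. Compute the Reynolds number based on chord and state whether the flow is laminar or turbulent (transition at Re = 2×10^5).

Re = 4.47×10^5 (turbulent)

Re = ρ·v·c/μ = 0.98 × 22.8 × 0.346 / (1.73×10⁻⁵) = 4.47×10^5
Since 4.47×10^5 > 2×10^5, the flow is turbulent.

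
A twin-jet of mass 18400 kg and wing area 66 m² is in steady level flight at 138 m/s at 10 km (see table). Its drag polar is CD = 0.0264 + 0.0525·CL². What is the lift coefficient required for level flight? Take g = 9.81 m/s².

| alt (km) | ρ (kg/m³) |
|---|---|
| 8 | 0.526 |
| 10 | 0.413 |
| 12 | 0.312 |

CL = 0.695

At 10 km, from the table: ρ = 0.413 kg/m³.
In steady level flight, lift balances weight: W = mg = 18400 × 9.81 = 1.805×10^5 N.
Dynamic pressure q = 0.5 × 0.413 × 138² = 3933 Pa.
CL = W/(q·S) = 1.805×10^5 / (3933 × 66) = 0.6954.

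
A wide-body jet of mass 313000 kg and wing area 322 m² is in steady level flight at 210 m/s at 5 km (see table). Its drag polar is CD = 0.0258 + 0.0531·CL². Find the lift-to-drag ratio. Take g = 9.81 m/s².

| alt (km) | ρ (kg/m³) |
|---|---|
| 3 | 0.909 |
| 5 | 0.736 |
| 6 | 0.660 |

L/D = 13.3

At 5 km, from the table: ρ = 0.736 kg/m³.
Weight W = mg = 313000 × 9.81 = 3.0705×10^6 N; in level flight L = W.
Dynamic pressure q = 0.5 × 0.736 × 210² = 16230 Pa.
CL = W/(q·S) = 3.0705×10^6 / (16230 × 322) = 0.5876.
CD = 0.0258 + 0.0531 × 0.5876² = 0.04413.
L/D = CL/CD = 0.5876 / 0.04413 = 13.3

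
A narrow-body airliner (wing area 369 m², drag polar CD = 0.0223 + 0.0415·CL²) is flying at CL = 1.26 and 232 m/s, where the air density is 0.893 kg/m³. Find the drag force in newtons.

CD = 0.0223 + 0.0415 × 1.26² = 0.08819
D = ½ρv²S·CD = ½ × 0.893 × 232² × 369 × 0.08819 = 7.82×10^5 N

D = 7.82×10^5 N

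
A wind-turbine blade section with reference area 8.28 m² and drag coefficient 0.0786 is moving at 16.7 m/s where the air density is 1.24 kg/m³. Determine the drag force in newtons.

D = ½ρv²S·CD = ½ × 1.24 × 16.7² × 8.28 × 0.0786 = 113 N

D = 113 N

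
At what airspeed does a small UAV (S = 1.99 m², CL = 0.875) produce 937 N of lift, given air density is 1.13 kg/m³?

v = 30.9 m/s

L = ½ρv²S·CL ⇒ v = √(2L/(ρ·S·CL))
v = √(2 × 937 / (1.13 × 1.99 × 0.875)) = √952.4 = 30.9 m/s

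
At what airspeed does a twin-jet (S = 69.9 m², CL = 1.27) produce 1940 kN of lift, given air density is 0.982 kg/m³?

v = 211 m/s

L = ½ρv²S·CL ⇒ v = √(2L/(ρ·S·CL))
v = √(2 × 1.94×10^6 / (0.982 × 69.9 × 1.27)) = √44510 = 211 m/s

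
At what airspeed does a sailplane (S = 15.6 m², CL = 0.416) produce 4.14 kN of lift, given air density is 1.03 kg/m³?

L = ½ρv²S·CL ⇒ v = √(2L/(ρ·S·CL))
v = √(2 × 4140 / (1.03 × 15.6 × 0.416)) = √1239 = 35.2 m/s

v = 35.2 m/s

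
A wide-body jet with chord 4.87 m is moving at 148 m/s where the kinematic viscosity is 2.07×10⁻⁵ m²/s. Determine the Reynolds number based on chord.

Re = v·c/ν = 148 × 4.87 / (2.07×10⁻⁵) = 3.48×10^7

Re = 3.48×10^7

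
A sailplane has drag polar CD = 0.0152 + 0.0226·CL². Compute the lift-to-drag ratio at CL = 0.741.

L/D = 26.8

CD = 0.0152 + 0.0226 × 0.741² = 0.02761
L/D = CL/CD = 0.741 / 0.02761 = 26.8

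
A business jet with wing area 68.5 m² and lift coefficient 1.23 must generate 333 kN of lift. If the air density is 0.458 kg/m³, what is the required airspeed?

L = ½ρv²S·CL ⇒ v = √(2L/(ρ·S·CL))
v = √(2 × 3.33×10^5 / (0.458 × 68.5 × 1.23)) = √17260 = 131 m/s

v = 131 m/s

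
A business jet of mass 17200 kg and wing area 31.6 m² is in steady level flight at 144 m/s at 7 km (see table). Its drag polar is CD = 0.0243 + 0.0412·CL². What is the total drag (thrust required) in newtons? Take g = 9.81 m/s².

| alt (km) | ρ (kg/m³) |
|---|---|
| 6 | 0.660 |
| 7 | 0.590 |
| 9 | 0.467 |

D = 10800 N

At 7 km, from the table: ρ = 0.590 kg/m³.
Level flight ⇒ L = W = m·g = 17200 × 9.81 = 1.6873×10^5 N.
q = ½ρv² = ½ × 0.59 × 144² = 6117 Pa.
CL = 2W/(ρv²S) = 2×1.6873×10^5/(0.59×144²×31.6) = 0.8729.
CD = 0.0243 + 0.0412 × 0.8729² = 0.05569.
D = q·S·CD = 6117 × 31.6 × 0.05569 = 10770 N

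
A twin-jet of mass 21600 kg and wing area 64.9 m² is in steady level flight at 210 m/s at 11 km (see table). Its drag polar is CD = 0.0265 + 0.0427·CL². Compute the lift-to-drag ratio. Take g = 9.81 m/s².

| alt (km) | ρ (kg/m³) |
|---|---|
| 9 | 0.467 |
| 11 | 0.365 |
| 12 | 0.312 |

At 11 km, from the table: ρ = 0.365 kg/m³.
Level flight ⇒ L = W = m·g = 21600 × 9.81 = 2.119×10^5 N.
q = ½ρv² = ½ × 0.365 × 210² = 8048 Pa.
CL = W/(q·S) = 2.119×10^5 / (8048 × 64.9) = 0.4057.
CD = 0.0265 + 0.0427 × 0.4057² = 0.03353.
L/D = CL/CD = 0.4057 / 0.03353 = 12.1

L/D = 12.1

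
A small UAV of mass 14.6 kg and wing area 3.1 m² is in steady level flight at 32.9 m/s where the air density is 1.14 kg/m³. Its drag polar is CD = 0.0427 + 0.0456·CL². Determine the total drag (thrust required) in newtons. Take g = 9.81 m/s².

Level flight ⇒ L = W = m·g = 14.6 × 9.81 = 143.23 N.
q = ½ρv² = ½ × 1.14 × 32.9² = 617 Pa.
CL = W/(q·S) = 143.23 / (617 × 3.1) = 0.07488.
CD = 0.0427 + 0.0456 × 0.07488² = 0.04296.
D = q·S·CD = 617 × 3.1 × 0.04296 = 82.16 N

D = 82.2 N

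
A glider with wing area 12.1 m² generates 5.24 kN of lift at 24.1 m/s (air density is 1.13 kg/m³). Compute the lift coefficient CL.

CL = 1.32

From L = ½ρv²S·CL, rearranging gives CL = 2L/(ρv²S).
CL = 2 × 5240 / (1.13 × 24.1² × 12.1) = 1.32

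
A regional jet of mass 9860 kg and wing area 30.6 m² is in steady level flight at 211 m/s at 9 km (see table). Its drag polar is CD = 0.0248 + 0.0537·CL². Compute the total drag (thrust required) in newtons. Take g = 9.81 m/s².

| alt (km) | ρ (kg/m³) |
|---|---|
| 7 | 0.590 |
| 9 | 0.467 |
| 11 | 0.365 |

D = 9470 N

At 9 km, from the table: ρ = 0.467 kg/m³.
Level flight ⇒ L = W = m·g = 9860 × 9.81 = 96727 N.
q = ½ρv² = ½ × 0.467 × 211² = 10400 Pa.
CL = W/(q·S) = 96727 / (10400 × 30.6) = 0.3041.
CD = 0.0248 + 0.0537 × 0.3041² = 0.02977.
D = q·S·CD = 10400 × 30.6 × 0.02977 = 9468 N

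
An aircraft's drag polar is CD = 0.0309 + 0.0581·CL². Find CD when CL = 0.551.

CD = 0.0485

CD = 0.0309 + 0.0581 × 0.551² = 0.0309 + 0.01764 = 0.0485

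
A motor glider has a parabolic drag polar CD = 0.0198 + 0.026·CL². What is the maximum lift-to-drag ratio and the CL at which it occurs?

For CD = CD0 + K·CL², (L/D)max occurs at CL* = √(CD0/K) and equals 1/(2√(K·CD0)).
(L/D)max = 1/(2√(0.026 × 0.0198)) = 1/(2 × 0.02269) = 22
CL* = √(0.0198/0.026) = 0.873

(L/D)max = 22, at CL = 0.873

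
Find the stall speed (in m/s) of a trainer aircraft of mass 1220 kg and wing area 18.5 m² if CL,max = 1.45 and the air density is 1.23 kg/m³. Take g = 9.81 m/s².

V_stall = 26.9 m/s

Stall occurs when L = W at CL,max. W = mg = 1220 × 9.81 = 11970 N.
V_stall = √(2W/(ρ·S·CL,max)) = √(2 × 11970 / (1.23 × 18.5 × 1.45))
V_stall = √725.5 = 26.9 m/s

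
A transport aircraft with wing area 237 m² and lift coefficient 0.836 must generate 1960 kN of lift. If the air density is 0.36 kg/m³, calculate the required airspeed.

v = 234 m/s

L = ½ρv²S·CL ⇒ v = √(2L/(ρ·S·CL))
v = √(2 × 1.96×10^6 / (0.36 × 237 × 0.836)) = √54960 = 234 m/s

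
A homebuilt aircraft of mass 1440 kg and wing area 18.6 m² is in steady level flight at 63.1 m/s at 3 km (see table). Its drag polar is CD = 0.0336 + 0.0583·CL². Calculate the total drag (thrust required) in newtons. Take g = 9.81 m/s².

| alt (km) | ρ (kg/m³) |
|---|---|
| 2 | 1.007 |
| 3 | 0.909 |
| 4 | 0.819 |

D = 1480 N

At 3 km, from the table: ρ = 0.909 kg/m³.
In steady level flight, lift balances weight: W = mg = 1440 × 9.81 = 14126 N.
Dynamic pressure q = 0.5 × 0.909 × 63.1² = 1810 Pa.
Required CL = L/(qS) = 14126/(1810·18.6) = 0.4197.
CD = 0.0336 + 0.0583 × 0.4197² = 0.04387.
D = q·S·CD = 1810 × 18.6 × 0.04387 = 1477 N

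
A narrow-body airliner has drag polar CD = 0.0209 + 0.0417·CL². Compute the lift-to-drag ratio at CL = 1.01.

CD = 0.0209 + 0.0417 × 1.01² = 0.06344
L/D = CL/CD = 1.01 / 0.06344 = 15.9

L/D = 15.9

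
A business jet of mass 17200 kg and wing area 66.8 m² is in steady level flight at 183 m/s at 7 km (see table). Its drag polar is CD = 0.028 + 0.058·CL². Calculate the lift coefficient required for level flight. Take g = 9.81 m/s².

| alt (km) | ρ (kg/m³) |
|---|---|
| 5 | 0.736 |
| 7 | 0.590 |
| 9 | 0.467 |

At 7 km, from the table: ρ = 0.590 kg/m³.
In steady level flight, lift balances weight: W = mg = 17200 × 9.81 = 1.6873×10^5 N.
q = ½ρv² = ½ × 0.59 × 183² = 9879 Pa.
Required CL = L/(qS) = 1.6873×10^5/(9879·66.8) = 0.2557.

CL = 0.256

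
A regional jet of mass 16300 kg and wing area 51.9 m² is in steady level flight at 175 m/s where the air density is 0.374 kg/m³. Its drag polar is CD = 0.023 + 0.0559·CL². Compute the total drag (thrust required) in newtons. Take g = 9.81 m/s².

In steady level flight, lift balances weight: W = mg = 16300 × 9.81 = 1.599×10^5 N.
q = ½ρv² = ½ × 0.374 × 175² = 5727 Pa.
CL = 2W/(ρv²S) = 2×1.599×10^5/(0.374×175²×51.9) = 0.538.
CD = 0.023 + 0.0559 × 0.538² = 0.03918.
D = q·S·CD = 5727 × 51.9 × 0.03918 = 11650 N

D = 11600 N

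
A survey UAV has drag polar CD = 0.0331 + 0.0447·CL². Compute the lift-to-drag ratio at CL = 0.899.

CD = 0.0331 + 0.0447 × 0.899² = 0.06923
L/D = CL/CD = 0.899 / 0.06923 = 13

L/D = 13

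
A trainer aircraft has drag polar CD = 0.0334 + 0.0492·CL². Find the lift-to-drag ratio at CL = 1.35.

L/D = 11

CD = 0.0334 + 0.0492 × 1.35² = 0.1231
L/D = CL/CD = 1.35 / 0.1231 = 11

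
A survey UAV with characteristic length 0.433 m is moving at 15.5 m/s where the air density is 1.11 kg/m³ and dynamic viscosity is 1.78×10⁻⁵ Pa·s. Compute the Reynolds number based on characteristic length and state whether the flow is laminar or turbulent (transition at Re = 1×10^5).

Re = ρ·v·c/μ = 1.11 × 15.5 × 0.433 / (1.78×10⁻⁵) = 4.19×10^5
Since 4.19×10^5 > 1×10^5, the flow is turbulent.

Re = 4.19×10^5 (turbulent)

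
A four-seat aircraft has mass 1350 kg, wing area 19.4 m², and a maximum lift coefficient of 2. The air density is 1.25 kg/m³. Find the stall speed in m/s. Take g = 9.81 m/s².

V_stall = 23.4 m/s

Weight W = mg = 1350 × 9.81 = 13240 N.
V_stall = √(2W/(ρ·S·CL,max)) = √(2 × 13240 / (1.25 × 19.4 × 2))
V_stall = √546.1 = 23.4 m/s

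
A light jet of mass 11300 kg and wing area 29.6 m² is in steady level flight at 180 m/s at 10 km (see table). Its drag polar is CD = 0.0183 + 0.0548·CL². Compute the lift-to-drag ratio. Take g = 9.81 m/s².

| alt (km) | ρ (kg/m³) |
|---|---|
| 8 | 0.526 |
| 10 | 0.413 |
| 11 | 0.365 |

L/D = 15.8

At 10 km, from the table: ρ = 0.413 kg/m³.
In steady level flight, lift balances weight: W = mg = 11300 × 9.81 = 1.1085×10^5 N.
q = ½ρv² = ½ × 0.413 × 180² = 6691 Pa.
CL = 2W/(ρv²S) = 2×1.1085×10^5/(0.413×180²×29.6) = 0.5597.
CD = 0.0183 + 0.0548 × 0.5597² = 0.03547.
L/D = CL/CD = 0.5597 / 0.03547 = 15.8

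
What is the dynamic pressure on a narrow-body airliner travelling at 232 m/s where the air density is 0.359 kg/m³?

q = 9660 Pa

q = ½ρv² = ½ × 0.359 × 232² = 9660 Pa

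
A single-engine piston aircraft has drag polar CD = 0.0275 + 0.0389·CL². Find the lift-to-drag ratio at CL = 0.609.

L/D = 14.5

CD = 0.0275 + 0.0389 × 0.609² = 0.04193
L/D = CL/CD = 0.609 / 0.04193 = 14.5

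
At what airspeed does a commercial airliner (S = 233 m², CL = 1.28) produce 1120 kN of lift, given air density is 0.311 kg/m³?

L = ½ρv²S·CL ⇒ v = √(2L/(ρ·S·CL))
v = √(2 × 1.12×10^6 / (0.311 × 233 × 1.28)) = √24150 = 155 m/s

v = 155 m/s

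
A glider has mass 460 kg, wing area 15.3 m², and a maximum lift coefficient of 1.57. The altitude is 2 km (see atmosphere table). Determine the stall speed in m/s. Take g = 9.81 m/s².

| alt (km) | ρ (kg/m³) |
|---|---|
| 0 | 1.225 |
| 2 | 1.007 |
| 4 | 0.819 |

V_stall = 19.3 m/s

At 2 km, from the table: ρ = 1.007 kg/m³.
At stall, lift equals weight: L = W = m·g = 460 × 9.81 = 4513 N.
From L = ½ρV²S·CL,max = W: V_stall = √(2W/(ρSCL,max)) = √(2·4513/(1.007·15.3·1.57))
V_stall = √373.1 = 19.3 m/s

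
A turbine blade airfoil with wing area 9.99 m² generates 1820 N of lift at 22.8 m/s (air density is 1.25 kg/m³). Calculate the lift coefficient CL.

CL = 0.561

From L = ½ρv²S·CL, rearranging gives CL = 2L/(ρv²S).
CL = 2 × 1820 / (1.25 × 22.8² × 9.99) = 0.561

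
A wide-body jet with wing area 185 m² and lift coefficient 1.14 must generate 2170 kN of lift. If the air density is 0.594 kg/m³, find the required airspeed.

L = ½ρv²S·CL ⇒ v = √(2L/(ρ·S·CL))
v = √(2 × 2.17×10^6 / (0.594 × 185 × 1.14)) = √34640 = 186 m/s

v = 186 m/s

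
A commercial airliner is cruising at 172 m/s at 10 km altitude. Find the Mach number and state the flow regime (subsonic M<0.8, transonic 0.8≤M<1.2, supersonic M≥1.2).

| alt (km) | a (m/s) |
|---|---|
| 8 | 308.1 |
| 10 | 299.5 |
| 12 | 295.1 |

At 10 km, from the table: a = 299.5 m/s.
M = v/a = 172 / 299.5 = 0.574
M = 0.574 → subsonic.

M = 0.574 (subsonic)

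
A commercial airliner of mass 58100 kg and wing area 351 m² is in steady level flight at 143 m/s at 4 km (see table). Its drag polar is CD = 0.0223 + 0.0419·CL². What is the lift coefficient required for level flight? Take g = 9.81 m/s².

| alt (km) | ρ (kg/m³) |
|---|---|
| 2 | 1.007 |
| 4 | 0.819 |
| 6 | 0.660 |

CL = 0.194

At 4 km, from the table: ρ = 0.819 kg/m³.
Level flight ⇒ L = W = m·g = 58100 × 9.81 = 5.6996×10^5 N.
Dynamic pressure q = 0.5 × 0.819 × 143² = 8374 Pa.
CL = W/(q·S) = 5.6996×10^5 / (8374 × 351) = 0.1939.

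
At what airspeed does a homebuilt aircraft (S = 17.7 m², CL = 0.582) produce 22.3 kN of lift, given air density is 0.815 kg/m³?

v = 72.9 m/s

L = ½ρv²S·CL ⇒ v = √(2L/(ρ·S·CL))
v = √(2 × 22300 / (0.815 × 17.7 × 0.582)) = √5312 = 72.9 m/s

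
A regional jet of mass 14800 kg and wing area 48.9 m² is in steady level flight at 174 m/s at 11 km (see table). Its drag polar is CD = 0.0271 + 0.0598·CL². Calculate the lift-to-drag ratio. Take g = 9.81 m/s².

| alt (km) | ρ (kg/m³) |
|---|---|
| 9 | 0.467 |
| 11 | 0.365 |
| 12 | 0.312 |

At 11 km, from the table: ρ = 0.365 kg/m³.
Weight W = mg = 14800 × 9.81 = 1.4519×10^5 N; in level flight L = W.
q = ½ρv² = ½ × 0.365 × 174² = 5525 Pa.
CL = 2W/(ρv²S) = 2×1.4519×10^5/(0.365×174²×48.9) = 0.5374.
CD = 0.0271 + 0.0598 × 0.5374² = 0.04437.
L/D = CL/CD = 0.5374 / 0.04437 = 12.1

L/D = 12.1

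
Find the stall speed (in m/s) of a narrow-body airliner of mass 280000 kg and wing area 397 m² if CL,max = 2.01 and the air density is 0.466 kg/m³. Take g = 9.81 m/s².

Weight W = mg = 280000 × 9.81 = 2.747×10^6 N.
From L = ½ρV²S·CL,max = W: V_stall = √(2W/(ρSCL,max)) = √(2·2.747×10^6/(0.466·397·2.01))
V_stall = √14770 = 122 m/s

V_stall = 122 m/s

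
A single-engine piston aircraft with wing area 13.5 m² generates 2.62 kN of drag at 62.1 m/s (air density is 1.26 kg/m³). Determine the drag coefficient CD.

CD = 0.0799

From D = ½ρv²S·CD, rearranging gives CD = 2D/(ρv²S).
CD = 2 × 2620 / (1.26 × 62.1² × 13.5) = 0.0799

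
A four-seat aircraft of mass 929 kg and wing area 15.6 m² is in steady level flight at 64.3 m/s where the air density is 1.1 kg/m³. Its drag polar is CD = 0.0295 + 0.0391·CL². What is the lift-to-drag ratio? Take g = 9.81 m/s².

L/D = 8.01

Level flight ⇒ L = W = m·g = 929 × 9.81 = 9113.5 N.
q = ½ρv² = ½ × 1.1 × 64.3² = 2274 Pa.
Required CL = L/(qS) = 9113.5/(2274·15.6) = 0.2569.
CD = 0.0295 + 0.0391 × 0.2569² = 0.03208.
L/D = CL/CD = 0.2569 / 0.03208 = 8.01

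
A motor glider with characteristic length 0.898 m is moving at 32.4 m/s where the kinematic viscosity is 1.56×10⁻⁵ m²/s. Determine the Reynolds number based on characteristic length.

Re = 1.87×10^6

Re = v·c/ν = 32.4 × 0.898 / (1.56×10⁻⁵) = 1.87×10^6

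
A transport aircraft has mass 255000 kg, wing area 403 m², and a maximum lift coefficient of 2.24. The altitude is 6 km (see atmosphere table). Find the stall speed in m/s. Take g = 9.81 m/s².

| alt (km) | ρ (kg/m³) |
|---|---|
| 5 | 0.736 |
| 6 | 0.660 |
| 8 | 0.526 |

V_stall = 91.6 m/s

At 6 km, from the table: ρ = 0.660 kg/m³.
Weight W = mg = 255000 × 9.81 = 2.502×10^6 N.
V_stall = √(2W/(ρ·S·CL,max)) = √(2 × 2.502×10^6 / (0.66 × 403 × 2.24))
V_stall = √8397 = 91.6 m/s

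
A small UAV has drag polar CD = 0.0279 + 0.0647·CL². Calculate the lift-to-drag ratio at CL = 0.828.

L/D = 11.5

CD = 0.0279 + 0.0647 × 0.828² = 0.07226
L/D = CL/CD = 0.828 / 0.07226 = 11.5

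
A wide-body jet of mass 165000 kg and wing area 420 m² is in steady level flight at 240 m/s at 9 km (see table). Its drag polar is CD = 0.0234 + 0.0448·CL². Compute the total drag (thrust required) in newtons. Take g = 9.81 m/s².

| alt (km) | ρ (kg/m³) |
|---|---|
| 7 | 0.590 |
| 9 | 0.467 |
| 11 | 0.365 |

At 9 km, from the table: ρ = 0.467 kg/m³.
Weight W = mg = 165000 × 9.81 = 1.6186×10^6 N; in level flight L = W.
Dynamic pressure q = 0.5 × 0.467 × 240² = 13450 Pa.
CL = 2W/(ρv²S) = 2×1.6186×10^6/(0.467×240²×420) = 0.2865.
CD = 0.0234 + 0.0448 × 0.2865² = 0.02708.
D = q·S·CD = 13450 × 420 × 0.02708 = 1.53×10^5 N

D = 1.53×10^5 N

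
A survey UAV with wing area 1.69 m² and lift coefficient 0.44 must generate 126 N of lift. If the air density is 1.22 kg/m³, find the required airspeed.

L = ½ρv²S·CL ⇒ v = √(2L/(ρ·S·CL))
v = √(2 × 126 / (1.22 × 1.69 × 0.44)) = √277.8 = 16.7 m/s

v = 16.7 m/s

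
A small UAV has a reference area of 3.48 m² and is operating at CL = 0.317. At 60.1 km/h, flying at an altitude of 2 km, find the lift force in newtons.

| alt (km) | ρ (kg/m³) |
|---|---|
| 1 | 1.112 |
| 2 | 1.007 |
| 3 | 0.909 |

At 2 km, from the table: ρ = 1.007 kg/m³.
Convert speed: v = 60.1 km/h ÷ 3.6 = 16.69 m/s.
L = ½ρv²S·CL = ½ × 1.007 × 16.69² × 3.48 × 0.317 = 155 N

L = 155 N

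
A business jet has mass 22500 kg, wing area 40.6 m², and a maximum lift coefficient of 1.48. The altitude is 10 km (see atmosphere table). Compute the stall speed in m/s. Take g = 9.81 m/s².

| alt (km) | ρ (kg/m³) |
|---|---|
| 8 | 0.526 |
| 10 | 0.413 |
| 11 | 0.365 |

At 10 km, from the table: ρ = 0.413 kg/m³.
At stall, lift equals weight: L = W = m·g = 22500 × 9.81 = 2.207×10^5 N.
From L = ½ρV²S·CL,max = W: V_stall = √(2W/(ρSCL,max)) = √(2·2.207×10^5/(0.413·40.6·1.48))
V_stall = √17790 = 133 m/s

V_stall = 133 m/s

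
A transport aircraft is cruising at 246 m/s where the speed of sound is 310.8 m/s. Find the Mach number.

M = 0.792

M = v/a = 246 / 310.8 = 0.792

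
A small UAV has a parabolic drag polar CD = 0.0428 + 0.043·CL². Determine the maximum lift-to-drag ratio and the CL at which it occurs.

(L/D)max = 11.7, at CL = 0.998

For CD = CD0 + K·CL², (L/D)max occurs at CL* = √(CD0/K) and equals 1/(2√(K·CD0)).
(L/D)max = 1/(2√(0.043 × 0.0428)) = 1/(2 × 0.0429) = 11.7
CL* = √(0.0428/0.043) = 0.998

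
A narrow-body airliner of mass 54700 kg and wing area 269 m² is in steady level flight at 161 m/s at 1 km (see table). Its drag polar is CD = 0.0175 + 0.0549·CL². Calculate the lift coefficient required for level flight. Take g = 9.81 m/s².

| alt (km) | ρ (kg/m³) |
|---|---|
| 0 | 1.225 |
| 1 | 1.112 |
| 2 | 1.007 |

At 1 km, from the table: ρ = 1.112 kg/m³.
In steady level flight, lift balances weight: W = mg = 54700 × 9.81 = 5.3661×10^5 N.
q = ½ρv² = ½ × 1.112 × 161² = 14410 Pa.
CL = W/(q·S) = 5.3661×10^5 / (14410 × 269) = 0.1384.

CL = 0.138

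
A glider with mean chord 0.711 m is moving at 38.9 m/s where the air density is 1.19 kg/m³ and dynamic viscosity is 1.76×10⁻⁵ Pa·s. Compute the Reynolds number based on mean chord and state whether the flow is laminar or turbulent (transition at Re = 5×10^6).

Re = ρ·v·c/μ = 1.19 × 38.9 × 0.711 / (1.76×10⁻⁵) = 1.87×10^6
Since 1.87×10^6 < 5×10^6, the flow is laminar.

Re = 1.87×10^6 (laminar)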